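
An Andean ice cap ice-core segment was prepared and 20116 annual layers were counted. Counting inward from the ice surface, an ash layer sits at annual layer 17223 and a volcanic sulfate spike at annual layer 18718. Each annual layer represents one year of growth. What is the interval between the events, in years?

18718 − 17223 = 1495 annual layers lie between the two events.
At one annual layer per year, 1495 years elapsed between them.

1495 yr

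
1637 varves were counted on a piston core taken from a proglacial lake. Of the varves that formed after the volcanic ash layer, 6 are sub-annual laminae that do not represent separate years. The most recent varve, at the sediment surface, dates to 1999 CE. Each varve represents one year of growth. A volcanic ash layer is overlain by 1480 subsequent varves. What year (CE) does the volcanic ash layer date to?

525 CE

There are 1480 varves younger than the volcanic ash layer.
Removing the 6 false varves leaves 1480 − 6 = 1474 true varves beyond the volcanic ash layer.
Counting back 1474 years from 1999 CE places the volcanic ash layer in 1999 − 1474 = 525 CE.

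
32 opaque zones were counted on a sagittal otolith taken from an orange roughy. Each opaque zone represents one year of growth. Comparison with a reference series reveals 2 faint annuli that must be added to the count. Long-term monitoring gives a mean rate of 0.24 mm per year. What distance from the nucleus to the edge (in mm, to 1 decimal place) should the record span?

True opaque zone count = 32 + 2 = 34.
Length ≈ 0.24 × 34 = 8.2 mm.

8.2 mm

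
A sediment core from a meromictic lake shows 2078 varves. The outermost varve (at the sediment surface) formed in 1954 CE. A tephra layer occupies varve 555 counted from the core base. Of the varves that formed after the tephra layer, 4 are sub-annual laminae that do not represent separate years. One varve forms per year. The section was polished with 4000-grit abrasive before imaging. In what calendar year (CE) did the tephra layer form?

2078 − 555 = 1523 varves lie beyond the tephra layer toward the sediment surface.
Removing the 4 false varves leaves 1523 − 4 = 1519 true varves beyond the tephra layer.
1954 − 1519 = 435 CE.

435 CE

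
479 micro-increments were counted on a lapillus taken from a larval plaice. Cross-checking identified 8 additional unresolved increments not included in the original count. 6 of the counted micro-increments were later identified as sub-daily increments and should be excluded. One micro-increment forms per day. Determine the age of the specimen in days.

481 d

Adjusted count: 479 − 6 + 8 = 481 micro-increments.
One micro-increment per day makes the duration 481 days.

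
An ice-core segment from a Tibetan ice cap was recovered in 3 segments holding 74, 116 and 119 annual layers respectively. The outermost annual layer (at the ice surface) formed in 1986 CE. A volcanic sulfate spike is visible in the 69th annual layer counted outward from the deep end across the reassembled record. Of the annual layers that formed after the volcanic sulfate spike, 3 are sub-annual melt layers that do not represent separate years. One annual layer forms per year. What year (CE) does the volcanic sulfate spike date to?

1749 CE

Total annual layers = 74 + 116 + 119 = 309.
The volcanic sulfate spike sits at annual layer 69 from the deep end, so 309 − 69 = 240 annual layers formed after it.
Excluding 3 false annual layers: 240 − 3 = 237.
Counting back 237 years from 1986 CE places the volcanic sulfate spike in 1986 − 237 = 1749 CE.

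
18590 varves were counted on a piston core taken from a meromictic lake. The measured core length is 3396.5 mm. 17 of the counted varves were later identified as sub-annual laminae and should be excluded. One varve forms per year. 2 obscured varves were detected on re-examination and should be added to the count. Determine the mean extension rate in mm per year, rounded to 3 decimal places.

True varve count = 18590 − 17 + 2 = 18575.
Extension rate ≈ 3396.5 / 18575 = 0.183 mm per year.

0.183 mm per year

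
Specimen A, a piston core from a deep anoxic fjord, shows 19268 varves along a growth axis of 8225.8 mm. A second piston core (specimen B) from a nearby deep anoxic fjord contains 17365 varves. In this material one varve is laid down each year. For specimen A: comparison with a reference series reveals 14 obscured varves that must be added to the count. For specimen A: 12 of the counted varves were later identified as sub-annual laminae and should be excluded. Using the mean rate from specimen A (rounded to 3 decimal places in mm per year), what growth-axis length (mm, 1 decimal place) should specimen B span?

7414.9 mm

Specimen A: true varve count = 19268 − 12 + 14 = 19270.
A: 8225.8 mm over 19270 years gives 8225.8 / 19270 ≈ 0.427 mm/yr.
Length of B = 0.427 × 17365 = 7414.9 mm.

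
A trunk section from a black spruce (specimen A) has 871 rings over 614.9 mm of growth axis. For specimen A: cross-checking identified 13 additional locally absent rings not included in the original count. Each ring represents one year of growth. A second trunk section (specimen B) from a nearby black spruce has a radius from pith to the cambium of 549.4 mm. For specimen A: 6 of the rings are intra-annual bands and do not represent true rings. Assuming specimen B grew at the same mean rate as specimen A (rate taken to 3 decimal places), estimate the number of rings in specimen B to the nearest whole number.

785 rings

Specimen A: correcting the raw count gives 871 − 6 + 13 = 878 true rings.
A: Extension rate ≈ 614.9 / 878 = 0.700 mm per year.
For B, 549.4 / 0.700 = 784.86 years ≈ 785 rings.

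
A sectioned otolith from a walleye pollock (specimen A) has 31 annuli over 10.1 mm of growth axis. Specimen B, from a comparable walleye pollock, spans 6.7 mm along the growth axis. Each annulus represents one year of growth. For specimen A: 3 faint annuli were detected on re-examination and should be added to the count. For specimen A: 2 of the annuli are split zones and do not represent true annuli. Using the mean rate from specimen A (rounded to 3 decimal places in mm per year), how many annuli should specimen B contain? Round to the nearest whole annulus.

Specimen A: after corrections the count is 31 − 2 + 3 = 32 annuli.
A: 10.1 mm over 32 years gives 10.1 / 32 ≈ 0.316 mm/yr.
For B, 6.7 / 0.316 = 21.20 years ≈ 21 annuli.

21 annuli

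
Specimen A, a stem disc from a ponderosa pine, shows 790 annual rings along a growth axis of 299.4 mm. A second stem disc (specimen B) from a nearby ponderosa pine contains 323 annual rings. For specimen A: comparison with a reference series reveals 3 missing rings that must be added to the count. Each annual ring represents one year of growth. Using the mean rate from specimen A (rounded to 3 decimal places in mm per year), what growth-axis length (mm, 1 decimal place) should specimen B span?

Specimen A: adjusted count: 790 + 3 = 793 annual rings.
A: Extension rate ≈ 299.4 / 793 = 0.378 mm/year.
Length of B = 0.378 × 323 = 122.1 mm.

122.1 mm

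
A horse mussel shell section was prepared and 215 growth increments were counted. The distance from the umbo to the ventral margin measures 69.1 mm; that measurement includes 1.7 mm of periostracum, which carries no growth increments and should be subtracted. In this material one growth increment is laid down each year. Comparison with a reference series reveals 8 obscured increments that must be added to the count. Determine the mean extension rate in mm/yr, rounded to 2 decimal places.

0.30 mm/yr

Adjusted count: 215 + 8 = 223 growth increments.
Net length = 69.1 − 1.7 = 67.4 mm.
67.4 mm over 223 years gives 67.4 / 223 ≈ 0.30 mm/yr.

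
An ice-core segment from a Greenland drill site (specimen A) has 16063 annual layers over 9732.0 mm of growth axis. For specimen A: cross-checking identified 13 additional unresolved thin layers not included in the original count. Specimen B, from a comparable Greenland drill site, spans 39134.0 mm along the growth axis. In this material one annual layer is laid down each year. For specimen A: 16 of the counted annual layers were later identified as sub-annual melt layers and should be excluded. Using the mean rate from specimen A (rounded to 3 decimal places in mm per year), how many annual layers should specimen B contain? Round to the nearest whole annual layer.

64578 annual layers

Specimen A: true annual layer count = 16063 − 16 + 13 = 16060.
A: 9732.0 mm over 16060 years gives 9732.0 / 16060 ≈ 0.606 mm/yr.
B spans 39134.0 / 0.606 = 64577.56 years ≈ 64578 annual layers.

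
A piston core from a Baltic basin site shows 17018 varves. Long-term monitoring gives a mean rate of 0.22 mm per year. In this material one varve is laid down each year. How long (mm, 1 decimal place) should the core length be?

The record spans 17018 years at 0.22 mm per year.
Length ≈ 0.22 × 17018 = 3744.0 mm.

3744.0 mm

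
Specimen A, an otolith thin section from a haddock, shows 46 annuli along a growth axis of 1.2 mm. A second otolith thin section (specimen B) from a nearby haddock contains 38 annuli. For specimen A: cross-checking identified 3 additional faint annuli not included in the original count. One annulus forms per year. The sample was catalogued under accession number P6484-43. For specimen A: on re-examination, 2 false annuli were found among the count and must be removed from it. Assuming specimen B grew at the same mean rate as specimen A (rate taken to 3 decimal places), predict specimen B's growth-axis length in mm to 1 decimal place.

1.0 mm

Specimen A: true annulus count = 46 − 2 + 3 = 47.
A: Extension rate ≈ 1.2 / 47 = 0.026 mm/yr.
B's length ≈ 0.026 × 38 = 1.0 mm.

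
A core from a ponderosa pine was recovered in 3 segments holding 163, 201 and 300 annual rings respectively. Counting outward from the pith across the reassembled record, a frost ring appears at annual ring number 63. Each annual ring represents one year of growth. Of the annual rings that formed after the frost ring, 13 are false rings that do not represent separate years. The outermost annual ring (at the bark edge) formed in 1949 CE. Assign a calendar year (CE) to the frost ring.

Total annual rings = 163 + 201 + 300 = 664.
The frost ring sits at annual ring 63 from the pith, so 664 − 63 = 601 annual rings formed after it.
601 − 13 false = 588 true annual rings after the frost ring.
Counting back 588 years from 1949 CE places the frost ring in 1949 − 588 = 1361 CE.

1361 CE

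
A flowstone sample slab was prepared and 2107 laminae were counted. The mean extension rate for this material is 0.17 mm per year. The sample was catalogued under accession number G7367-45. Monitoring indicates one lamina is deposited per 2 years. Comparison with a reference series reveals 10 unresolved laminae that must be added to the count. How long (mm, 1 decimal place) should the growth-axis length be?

719.8 mm

After corrections the count is 2107 + 10 = 2117 laminae.
Multiplying by 2 years per lamina: 2117 × 2 = 4234 years.
Predicted length = 0.17 mm/year × 4234 years = 719.8 mm.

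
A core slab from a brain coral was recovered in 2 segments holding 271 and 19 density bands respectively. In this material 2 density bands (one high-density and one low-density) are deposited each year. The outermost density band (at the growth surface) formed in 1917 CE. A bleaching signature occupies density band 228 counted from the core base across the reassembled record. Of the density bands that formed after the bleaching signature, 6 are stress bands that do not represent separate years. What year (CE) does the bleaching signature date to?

Total density bands = 271 + 19 = 290.
290 − 228 = 62 density bands lie beyond the bleaching signature toward the growth surface.
Removing the 6 false density bands leaves 62 − 6 = 56 true density bands beyond the bleaching signature.
Dividing by 2 density bands per year: 56 / 2 = 28 years.
1917 − 28 = 1889 CE.

1889 CE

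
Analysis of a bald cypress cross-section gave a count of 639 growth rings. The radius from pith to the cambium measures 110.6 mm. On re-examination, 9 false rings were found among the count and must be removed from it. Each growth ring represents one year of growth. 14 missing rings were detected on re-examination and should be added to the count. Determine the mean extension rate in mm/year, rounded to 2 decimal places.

0.17 mm/year

After corrections the count is 639 − 9 + 14 = 644 growth rings.
Mean rate = 110.6 mm / 644 years ≈ 0.17 mm/year.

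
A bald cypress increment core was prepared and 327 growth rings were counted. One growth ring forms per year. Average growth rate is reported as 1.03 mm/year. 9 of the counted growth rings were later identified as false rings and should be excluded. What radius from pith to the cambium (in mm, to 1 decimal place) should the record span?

327.5 mm

Correcting the raw count gives 327 − 9 = 318 true growth rings.
Length ≈ 1.03 × 318 = 327.5 mm.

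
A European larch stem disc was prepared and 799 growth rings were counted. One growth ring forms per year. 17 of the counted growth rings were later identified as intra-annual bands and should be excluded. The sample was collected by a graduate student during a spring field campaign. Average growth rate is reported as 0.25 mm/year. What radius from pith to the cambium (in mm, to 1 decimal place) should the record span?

195.5 mm

After corrections the count is 799 − 17 = 782 growth rings.
Predicted length = 0.25 mm/year × 782 years = 195.5 mm.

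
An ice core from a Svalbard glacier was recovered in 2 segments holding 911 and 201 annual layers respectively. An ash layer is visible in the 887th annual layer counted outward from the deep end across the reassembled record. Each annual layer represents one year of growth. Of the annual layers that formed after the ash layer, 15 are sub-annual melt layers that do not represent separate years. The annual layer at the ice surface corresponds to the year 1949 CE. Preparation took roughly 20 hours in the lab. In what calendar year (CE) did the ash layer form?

Total annual layers = 911 + 201 = 1112.
1112 − 887 = 225 annual layers lie beyond the ash layer toward the ice surface.
Excluding 15 false annual layers: 225 − 15 = 210.
1949 − 210 = 1739 CE.

1739 CE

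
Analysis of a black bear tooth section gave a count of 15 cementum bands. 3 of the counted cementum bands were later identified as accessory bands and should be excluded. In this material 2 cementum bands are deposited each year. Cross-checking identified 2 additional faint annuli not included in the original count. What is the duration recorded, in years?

7 years

True cementum band count = 15 − 3 + 2 = 14.
With 2 cementum bands per year, 14 / 2 = 7 years.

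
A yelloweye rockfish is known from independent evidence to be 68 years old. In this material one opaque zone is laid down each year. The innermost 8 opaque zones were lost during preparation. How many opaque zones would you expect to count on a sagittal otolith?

At one opaque zone per year, 68 years correspond to 68 opaque zones.
Less the 8 uncaptured opaque zones: 68 − 8 = 60.

60 opaque zones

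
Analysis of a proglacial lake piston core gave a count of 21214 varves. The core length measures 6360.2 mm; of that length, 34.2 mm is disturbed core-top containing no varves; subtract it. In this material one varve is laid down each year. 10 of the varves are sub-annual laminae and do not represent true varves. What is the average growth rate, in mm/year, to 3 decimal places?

0.298 mm/year

Correcting the raw count gives 21214 − 10 = 21204 true varves.
The growth record spans 6360.2 − 34.2 = 6326.0 mm.
Mean rate = 6326.0 mm / 21204 years ≈ 0.298 mm/year.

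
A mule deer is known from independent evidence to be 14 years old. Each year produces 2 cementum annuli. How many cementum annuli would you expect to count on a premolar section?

28 cementum annuli

14 years at 2 cementum annuli per year gives 14 × 2 = 28 cementum annuli.
So 28 cementum annuli should be present.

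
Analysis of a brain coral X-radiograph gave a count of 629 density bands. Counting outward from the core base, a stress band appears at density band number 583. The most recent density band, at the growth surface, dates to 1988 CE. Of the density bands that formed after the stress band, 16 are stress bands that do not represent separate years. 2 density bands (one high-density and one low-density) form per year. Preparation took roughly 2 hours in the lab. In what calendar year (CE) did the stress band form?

629 − 583 = 46 density bands lie beyond the stress band toward the growth surface.
Removing the 16 false density bands leaves 46 − 16 = 30 true density bands beyond the stress band.
With 2 density bands per year, 30 / 2 = 15 years.
Counting back 15 years from 1988 CE places the stress band in 1988 − 15 = 1973 CE.

1973 CE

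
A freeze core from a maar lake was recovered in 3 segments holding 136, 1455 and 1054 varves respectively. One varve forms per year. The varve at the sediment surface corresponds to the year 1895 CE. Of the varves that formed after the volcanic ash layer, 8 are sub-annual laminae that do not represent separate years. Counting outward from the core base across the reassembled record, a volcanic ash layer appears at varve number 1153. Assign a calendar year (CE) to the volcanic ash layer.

411 CE

Total varves = 136 + 1455 + 1054 = 2645.
Between varve 1153 and the sediment surface there are 2645 − 1153 = 1492 varves.
1492 − 8 false = 1484 true varves after the volcanic ash layer.
The varve at the sediment surface is 1895 CE, so the volcanic ash layer dates to 1895 − 1484 = 411 CE.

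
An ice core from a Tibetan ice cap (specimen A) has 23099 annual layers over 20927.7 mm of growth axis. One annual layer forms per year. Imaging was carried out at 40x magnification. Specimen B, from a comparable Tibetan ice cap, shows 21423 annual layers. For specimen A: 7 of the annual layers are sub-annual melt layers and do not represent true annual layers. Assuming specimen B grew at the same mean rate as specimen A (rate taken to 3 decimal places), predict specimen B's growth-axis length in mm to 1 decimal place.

19409.2 mm

Specimen A: adjusted count: 23099 − 7 = 23092 annual layers.
A: 20927.7 mm over 23092 years gives 20927.7 / 23092 ≈ 0.906 mm per year.
Length of B = 0.906 × 21423 = 19409.2 mm.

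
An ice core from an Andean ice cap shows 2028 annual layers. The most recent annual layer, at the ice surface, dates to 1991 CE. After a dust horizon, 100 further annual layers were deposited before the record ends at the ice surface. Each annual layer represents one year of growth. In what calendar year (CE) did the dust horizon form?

1891 CE

There are 100 annual layers younger than the dust horizon.
The annual layer at the ice surface is 1991 CE, so the dust horizon dates to 1991 − 100 = 1891 CE.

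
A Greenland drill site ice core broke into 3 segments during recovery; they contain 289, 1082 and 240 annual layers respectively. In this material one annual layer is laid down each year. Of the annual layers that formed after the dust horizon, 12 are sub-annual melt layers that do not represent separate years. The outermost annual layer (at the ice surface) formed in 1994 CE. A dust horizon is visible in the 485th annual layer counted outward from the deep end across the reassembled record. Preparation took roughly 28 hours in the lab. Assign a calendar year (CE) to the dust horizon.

Total annual layers = 289 + 1082 + 240 = 1611.
The dust horizon sits at annual layer 485 from the deep end, so 1611 − 485 = 1126 annual layers formed after it.
1126 − 12 false = 1114 true annual layers after the dust horizon.
Counting back 1114 years from 1994 CE places the dust horizon in 1994 − 1114 = 880 CE.

880 CE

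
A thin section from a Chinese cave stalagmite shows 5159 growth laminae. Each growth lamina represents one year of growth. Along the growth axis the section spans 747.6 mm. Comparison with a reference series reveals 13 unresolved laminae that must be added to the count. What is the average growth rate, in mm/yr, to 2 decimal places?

Correcting the raw count gives 5159 + 13 = 5172 true growth laminae.
747.6 mm over 5172 years gives 747.6 / 5172 ≈ 0.14 mm/yr.

0.14 mm/yr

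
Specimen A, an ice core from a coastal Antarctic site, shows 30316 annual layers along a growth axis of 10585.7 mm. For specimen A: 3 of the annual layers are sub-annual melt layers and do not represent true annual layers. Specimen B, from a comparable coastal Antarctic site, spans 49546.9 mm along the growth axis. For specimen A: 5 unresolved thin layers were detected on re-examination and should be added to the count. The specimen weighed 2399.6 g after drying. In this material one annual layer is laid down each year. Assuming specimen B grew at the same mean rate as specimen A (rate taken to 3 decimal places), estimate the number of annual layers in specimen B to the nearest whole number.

141968 annual layers

Specimen A: true annual layer count = 30316 − 3 + 5 = 30318.
A: Mean rate = 10585.7 mm / 30318 years ≈ 0.349 mm/year.
Specimen B: 49546.9 mm / 0.349 mm per year = 141968.19 years ≈ 141968 annual layers.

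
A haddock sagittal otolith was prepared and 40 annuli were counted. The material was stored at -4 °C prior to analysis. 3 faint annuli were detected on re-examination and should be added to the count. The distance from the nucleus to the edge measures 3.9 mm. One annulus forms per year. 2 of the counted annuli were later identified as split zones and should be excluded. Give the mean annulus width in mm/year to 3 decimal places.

Correcting the raw count gives 40 − 2 + 3 = 41 true annuli.
Extension rate ≈ 3.9 / 41 = 0.095 mm/year.

0.095 mm/year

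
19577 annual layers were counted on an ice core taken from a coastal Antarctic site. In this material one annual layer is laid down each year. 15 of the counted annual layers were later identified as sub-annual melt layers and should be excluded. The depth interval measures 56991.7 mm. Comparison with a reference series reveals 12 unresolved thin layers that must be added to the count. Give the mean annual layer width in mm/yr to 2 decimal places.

After corrections the count is 19577 − 15 + 12 = 19574 annual layers.
Extension rate ≈ 56991.7 / 19574 = 2.91 mm/yr.

2.91 mm/yr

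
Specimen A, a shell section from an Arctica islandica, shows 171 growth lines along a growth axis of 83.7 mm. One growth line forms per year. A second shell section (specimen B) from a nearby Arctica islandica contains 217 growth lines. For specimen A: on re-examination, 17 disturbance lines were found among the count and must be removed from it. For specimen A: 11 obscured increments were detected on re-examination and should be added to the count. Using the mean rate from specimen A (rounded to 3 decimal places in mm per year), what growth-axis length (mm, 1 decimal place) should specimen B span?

110.0 mm

Specimen A: after corrections the count is 171 − 17 + 11 = 165 growth lines.
A: 83.7 mm over 165 years gives 83.7 / 165 ≈ 0.507 mm/yr.
B's length ≈ 0.507 × 217 = 110.0 mm.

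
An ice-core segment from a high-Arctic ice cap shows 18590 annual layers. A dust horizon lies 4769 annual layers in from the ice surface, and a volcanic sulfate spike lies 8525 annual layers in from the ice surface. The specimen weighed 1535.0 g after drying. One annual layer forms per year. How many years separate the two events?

Separation: 8525 − 4769 = 3756 annual layers.
That is 3756 years at one annual layer per year.

3756 years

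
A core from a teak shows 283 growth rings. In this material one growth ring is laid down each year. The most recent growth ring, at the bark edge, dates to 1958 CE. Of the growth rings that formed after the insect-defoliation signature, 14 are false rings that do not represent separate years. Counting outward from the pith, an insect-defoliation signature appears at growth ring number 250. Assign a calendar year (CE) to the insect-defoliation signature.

Between growth ring 250 and the bark edge there are 283 − 250 = 33 growth rings.
Removing the 14 false growth rings leaves 33 − 14 = 19 true growth rings beyond the insect-defoliation signature.
Counting back 19 years from 1958 CE places the insect-defoliation signature in 1958 − 19 = 1939 CE.

1939 CE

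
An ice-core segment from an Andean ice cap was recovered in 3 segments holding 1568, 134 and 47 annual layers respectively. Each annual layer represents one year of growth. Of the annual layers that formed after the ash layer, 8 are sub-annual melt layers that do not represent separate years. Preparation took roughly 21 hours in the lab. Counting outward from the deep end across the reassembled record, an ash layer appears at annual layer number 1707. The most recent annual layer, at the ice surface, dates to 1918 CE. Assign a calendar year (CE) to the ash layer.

Total annual layers = 1568 + 134 + 47 = 1749.
Between annual layer 1707 and the ice surface there are 1749 − 1707 = 42 annual layers.
Removing the 8 false annual layers leaves 42 − 8 = 34 true annual layers beyond the ash layer.
1918 − 34 = 1884 CE.

1884 CE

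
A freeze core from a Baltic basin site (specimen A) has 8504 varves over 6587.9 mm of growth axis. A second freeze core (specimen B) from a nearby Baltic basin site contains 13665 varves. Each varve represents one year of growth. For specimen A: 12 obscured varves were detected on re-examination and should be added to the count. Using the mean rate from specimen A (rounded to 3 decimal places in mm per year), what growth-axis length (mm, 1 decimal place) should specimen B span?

Specimen A: adjusted count: 8504 + 12 = 8516 varves.
A: 6587.9 mm over 8516 years gives 6587.9 / 8516 ≈ 0.774 mm/year.
Length of B = 0.774 × 13665 = 10576.7 mm.

10576.7 mm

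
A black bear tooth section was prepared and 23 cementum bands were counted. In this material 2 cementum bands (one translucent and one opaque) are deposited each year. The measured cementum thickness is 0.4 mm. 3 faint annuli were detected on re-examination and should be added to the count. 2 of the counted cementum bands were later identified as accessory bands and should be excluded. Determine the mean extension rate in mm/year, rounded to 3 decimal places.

0.033 mm/year

After corrections the count is 23 − 2 + 3 = 24 cementum bands.
24 cementum bands at 2 per year is 24 / 2 = 12 years.
0.4 mm over 12 years gives 0.4 / 12 ≈ 0.033 mm/year.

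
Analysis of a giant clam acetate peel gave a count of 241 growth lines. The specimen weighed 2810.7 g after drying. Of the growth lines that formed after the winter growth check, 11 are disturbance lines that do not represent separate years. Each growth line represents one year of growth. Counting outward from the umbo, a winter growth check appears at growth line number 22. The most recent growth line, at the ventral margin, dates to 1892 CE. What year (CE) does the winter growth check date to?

Between growth line 22 and the ventral margin there are 241 − 22 = 219 growth lines.
219 − 11 false = 208 true growth lines after the winter growth check.
Counting back 208 years from 1892 CE places the winter growth check in 1892 − 208 = 1684 CE.

1684 CE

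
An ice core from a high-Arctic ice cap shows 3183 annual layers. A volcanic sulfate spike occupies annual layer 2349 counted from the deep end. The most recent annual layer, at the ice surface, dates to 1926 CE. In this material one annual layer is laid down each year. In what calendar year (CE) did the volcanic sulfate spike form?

1092 CE

3183 − 2349 = 834 annual layers lie beyond the volcanic sulfate spike toward the ice surface.
Counting back 834 years from 1926 CE places the volcanic sulfate spike in 1926 − 834 = 1092 CE.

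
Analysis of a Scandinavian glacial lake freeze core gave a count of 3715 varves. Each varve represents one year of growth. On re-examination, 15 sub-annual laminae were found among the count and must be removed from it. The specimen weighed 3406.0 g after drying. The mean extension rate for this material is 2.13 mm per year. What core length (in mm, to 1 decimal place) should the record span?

Adjusted count: 3715 − 15 = 3700 varves.
Length ≈ 2.13 × 3700 = 7881.0 mm.

7881.0 mm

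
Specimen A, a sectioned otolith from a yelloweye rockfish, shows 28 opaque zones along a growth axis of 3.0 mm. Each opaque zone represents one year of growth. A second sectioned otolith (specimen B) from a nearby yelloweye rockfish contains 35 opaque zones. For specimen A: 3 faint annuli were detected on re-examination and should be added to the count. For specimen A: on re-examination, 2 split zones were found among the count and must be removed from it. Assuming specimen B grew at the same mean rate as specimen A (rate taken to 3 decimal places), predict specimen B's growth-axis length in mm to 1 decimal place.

Specimen A: true opaque zone count = 28 − 2 + 3 = 29.
A: 3.0 mm over 29 years gives 3.0 / 29 ≈ 0.103 mm/year.
B's length ≈ 0.103 × 35 = 3.6 mm.

3.6 mm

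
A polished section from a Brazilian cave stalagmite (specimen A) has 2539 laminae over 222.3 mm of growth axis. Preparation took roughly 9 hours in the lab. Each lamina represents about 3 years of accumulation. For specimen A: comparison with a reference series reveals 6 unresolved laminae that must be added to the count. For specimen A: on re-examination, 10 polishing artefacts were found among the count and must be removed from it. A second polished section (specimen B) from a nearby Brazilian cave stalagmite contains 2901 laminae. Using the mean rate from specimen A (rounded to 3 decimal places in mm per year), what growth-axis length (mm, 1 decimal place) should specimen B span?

Specimen A: adjusted count: 2539 − 10 + 6 = 2535 laminae.
Specimen A: at 3 years per lamina, 2535 × 3 = 7605 years.
A: 222.3 mm over 7605 years gives 222.3 / 7605 ≈ 0.029 mm/year.
Specimen B: at 3 years per lamina, 2901 × 3 = 8703 years. Length of B = 0.029 × 8703 = 252.4 mm.

252.4 mm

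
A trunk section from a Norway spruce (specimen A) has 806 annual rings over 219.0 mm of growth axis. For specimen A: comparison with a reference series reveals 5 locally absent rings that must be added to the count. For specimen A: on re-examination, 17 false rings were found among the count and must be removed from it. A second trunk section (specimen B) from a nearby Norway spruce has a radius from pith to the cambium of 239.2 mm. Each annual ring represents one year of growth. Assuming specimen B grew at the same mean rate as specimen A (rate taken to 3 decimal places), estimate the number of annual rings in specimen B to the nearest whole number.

Specimen A: true annual ring count = 806 − 17 + 5 = 794.
A: Mean rate = 219.0 mm / 794 years ≈ 0.276 mm/year.
B spans 239.2 / 0.276 = 866.67 years ≈ 867 annual rings.

867 annual rings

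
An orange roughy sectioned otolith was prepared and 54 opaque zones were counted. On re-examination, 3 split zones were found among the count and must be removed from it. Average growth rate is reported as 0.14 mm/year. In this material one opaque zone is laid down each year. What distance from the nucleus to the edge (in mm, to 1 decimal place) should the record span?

7.1 mm

Correcting the raw count gives 54 − 3 = 51 true opaque zones.
Length ≈ 0.14 × 51 = 7.1 mm.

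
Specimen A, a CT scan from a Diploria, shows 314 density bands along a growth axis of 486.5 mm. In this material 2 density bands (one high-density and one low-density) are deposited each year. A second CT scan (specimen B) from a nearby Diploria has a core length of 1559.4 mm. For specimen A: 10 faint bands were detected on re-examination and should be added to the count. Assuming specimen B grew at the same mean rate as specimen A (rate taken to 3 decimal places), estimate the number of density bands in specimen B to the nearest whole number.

1039 density bands

Specimen A: after corrections the count is 314 + 10 = 324 density bands.
Specimen A: with 2 density bands per year, 324 / 2 = 162 years.
A: 486.5 mm over 162 years gives 486.5 / 162 ≈ 3.003 mm/yr.
For B, 1559.4 / 3.003 = 519.28 years; at 2 density bands per year that is 519.28 × 2 ≈ 1039 density bands.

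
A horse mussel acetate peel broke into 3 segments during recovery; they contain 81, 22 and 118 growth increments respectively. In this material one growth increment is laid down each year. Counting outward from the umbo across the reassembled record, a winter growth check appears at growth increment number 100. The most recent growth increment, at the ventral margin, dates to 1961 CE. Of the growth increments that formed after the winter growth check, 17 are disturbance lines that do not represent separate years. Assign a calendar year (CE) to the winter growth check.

Total growth increments = 81 + 22 + 118 = 221.
221 − 100 = 121 growth increments lie beyond the winter growth check toward the ventral margin.
Removing the 17 false growth increments leaves 121 − 17 = 104 true growth increments beyond the winter growth check.
The growth increment at the ventral margin is 1961 CE, so the winter growth check dates to 1961 − 104 = 1857 CE.

1857 CE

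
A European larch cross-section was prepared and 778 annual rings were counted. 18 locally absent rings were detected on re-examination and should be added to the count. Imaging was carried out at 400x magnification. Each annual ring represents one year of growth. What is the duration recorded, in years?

Correcting the raw count gives 778 + 18 = 796 true annual rings.
With a one-to-one annual ring periodicity this is 796 years.

796 yr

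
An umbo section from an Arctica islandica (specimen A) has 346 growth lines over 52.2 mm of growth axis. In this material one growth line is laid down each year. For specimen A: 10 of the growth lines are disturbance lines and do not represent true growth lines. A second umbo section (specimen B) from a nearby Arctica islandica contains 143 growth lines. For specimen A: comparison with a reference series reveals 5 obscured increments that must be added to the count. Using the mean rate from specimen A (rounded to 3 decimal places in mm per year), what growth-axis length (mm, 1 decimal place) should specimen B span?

21.9 mm

Specimen A: correcting the raw count gives 346 − 10 + 5 = 341 true growth lines.
A: Mean rate = 52.2 mm / 341 years ≈ 0.153 mm/yr.
For B, 0.153 mm/year × 143 years = 21.9 mm.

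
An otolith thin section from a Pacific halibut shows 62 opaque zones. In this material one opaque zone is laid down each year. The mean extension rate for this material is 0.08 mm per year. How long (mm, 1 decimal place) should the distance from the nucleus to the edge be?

5.0 mm

The record spans 62 years at 0.08 mm per year.
Predicted length = 0.08 mm/year × 62 years = 5.0 mm.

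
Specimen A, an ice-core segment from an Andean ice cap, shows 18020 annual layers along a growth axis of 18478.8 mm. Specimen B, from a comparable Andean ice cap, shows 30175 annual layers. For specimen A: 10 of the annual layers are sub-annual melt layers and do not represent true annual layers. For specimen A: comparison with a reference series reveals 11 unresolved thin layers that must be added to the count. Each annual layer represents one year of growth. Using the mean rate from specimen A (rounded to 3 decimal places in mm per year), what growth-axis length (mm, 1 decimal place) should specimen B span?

Specimen A: correcting the raw count gives 18020 − 10 + 11 = 18021 true annual layers.
A: Mean rate = 18478.8 mm / 18021 years ≈ 1.025 mm/year.
For B, 1.025 mm/year × 30175 years = 30929.4 mm.

30929.4 mm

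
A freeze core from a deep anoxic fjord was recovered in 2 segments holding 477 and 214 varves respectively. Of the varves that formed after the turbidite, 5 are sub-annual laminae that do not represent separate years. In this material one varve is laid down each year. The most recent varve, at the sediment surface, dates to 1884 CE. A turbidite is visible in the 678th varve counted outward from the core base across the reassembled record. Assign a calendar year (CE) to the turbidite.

Total varves = 477 + 214 = 691.
691 − 678 = 13 varves lie beyond the turbidite toward the sediment surface.
13 − 5 false = 8 true varves after the turbidite.
The varve at the sediment surface is 1884 CE, so the turbidite dates to 1884 − 8 = 1876 CE.

1876 CE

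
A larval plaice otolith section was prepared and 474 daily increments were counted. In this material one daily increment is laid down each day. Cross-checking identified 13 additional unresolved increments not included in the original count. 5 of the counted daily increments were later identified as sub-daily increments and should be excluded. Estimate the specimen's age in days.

Adjusted count: 474 − 5 + 13 = 482 daily increments.
At one daily increment per day, that is 482 days.

482 days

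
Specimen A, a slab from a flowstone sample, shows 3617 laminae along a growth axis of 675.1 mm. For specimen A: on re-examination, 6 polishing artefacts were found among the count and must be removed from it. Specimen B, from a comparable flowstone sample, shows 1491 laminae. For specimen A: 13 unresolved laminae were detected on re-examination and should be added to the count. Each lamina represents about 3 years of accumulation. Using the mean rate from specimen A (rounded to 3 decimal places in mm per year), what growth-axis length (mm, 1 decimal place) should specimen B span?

Specimen A: correcting the raw count gives 3617 − 6 + 13 = 3624 true laminae.
Specimen A: 3624 laminae at 3 years each span 3624 × 3 = 10872 years.
A: Extension rate ≈ 675.1 / 10872 = 0.062 mm/yr.
Specimen B: 1491 laminae at 3 years each span 1491 × 3 = 4473 years. B's length ≈ 0.062 × 4473 = 277.3 mm.

277.3 mm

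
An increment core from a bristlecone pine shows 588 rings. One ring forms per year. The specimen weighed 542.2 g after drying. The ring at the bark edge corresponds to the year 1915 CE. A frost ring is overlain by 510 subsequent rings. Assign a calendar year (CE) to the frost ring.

510 rings formed after the frost ring.
Counting back 510 years from 1915 CE places the frost ring in 1915 − 510 = 1405 CE.

1405 CE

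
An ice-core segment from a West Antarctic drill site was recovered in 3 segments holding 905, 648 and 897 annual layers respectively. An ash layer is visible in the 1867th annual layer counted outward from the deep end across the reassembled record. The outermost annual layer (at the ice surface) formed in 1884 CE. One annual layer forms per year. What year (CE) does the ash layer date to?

Total annual layers = 905 + 648 + 897 = 2450.
The ash layer sits at annual layer 1867 from the deep end, so 2450 − 1867 = 583 annual layers formed after it.
1884 − 583 = 1301 CE.

1301 CE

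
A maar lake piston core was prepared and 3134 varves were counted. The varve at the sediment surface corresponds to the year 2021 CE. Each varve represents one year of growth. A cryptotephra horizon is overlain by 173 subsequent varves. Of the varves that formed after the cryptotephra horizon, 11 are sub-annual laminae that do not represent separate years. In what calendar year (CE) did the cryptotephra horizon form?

173 varves post-date the cryptotephra horizon.
Excluding 11 false varves: 173 − 11 = 162.
The varve at the sediment surface is 2021 CE, so the cryptotephra horizon dates to 2021 − 162 = 1859 CE.

1859 CE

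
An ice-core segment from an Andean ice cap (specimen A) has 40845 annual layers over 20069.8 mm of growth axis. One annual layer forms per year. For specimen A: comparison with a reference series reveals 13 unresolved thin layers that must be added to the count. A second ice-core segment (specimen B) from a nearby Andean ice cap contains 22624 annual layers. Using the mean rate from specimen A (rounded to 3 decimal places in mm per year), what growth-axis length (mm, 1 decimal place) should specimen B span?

11108.4 mm

Specimen A: adjusted count: 40845 + 13 = 40858 annual layers.
A: 20069.8 mm over 40858 years gives 20069.8 / 40858 ≈ 0.491 mm/yr.
For B, 0.491 mm/year × 22624 years = 11108.4 mm.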